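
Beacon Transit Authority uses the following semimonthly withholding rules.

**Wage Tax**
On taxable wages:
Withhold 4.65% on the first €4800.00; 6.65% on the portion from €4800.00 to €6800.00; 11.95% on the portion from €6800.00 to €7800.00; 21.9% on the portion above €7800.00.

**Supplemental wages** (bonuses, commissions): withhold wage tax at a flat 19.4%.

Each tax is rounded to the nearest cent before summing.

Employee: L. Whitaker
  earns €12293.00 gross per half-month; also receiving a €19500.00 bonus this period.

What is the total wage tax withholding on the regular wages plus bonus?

Wage Tax: taxable = €12293.00
  €475.70 + 21.9% × (€12293.00 − €7800.00) = €475.70 + 21.9% × €4493.00 = €1459.67
Supplemental (19.4% flat on bonus): 19.4% × €19500.00 = €3783.00
Total wage tax: €1459.67 + €3783.00 = €5242.67

€5242.67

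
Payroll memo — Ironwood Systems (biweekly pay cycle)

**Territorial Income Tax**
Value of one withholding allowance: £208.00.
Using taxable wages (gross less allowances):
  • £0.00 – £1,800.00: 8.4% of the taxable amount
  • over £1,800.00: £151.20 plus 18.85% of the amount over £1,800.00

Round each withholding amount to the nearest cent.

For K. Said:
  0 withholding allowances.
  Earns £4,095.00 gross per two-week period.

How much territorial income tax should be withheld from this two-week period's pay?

Territorial Income Tax: taxable = £4,095.00
  £151.20 + 18.85% × (£4,095.00 − £1,800.00) = £151.20 + 18.85% × £2,295.00 = £583.81

£583.81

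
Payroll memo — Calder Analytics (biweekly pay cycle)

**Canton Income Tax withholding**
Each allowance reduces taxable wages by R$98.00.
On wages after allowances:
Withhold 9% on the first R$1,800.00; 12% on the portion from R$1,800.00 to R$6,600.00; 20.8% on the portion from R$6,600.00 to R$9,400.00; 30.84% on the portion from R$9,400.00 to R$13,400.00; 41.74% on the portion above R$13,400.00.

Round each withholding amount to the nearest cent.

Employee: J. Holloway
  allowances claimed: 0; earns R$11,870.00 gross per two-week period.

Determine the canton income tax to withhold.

Canton Income Tax: taxable = R$11,870.00
  R$1,320.40 + 30.84% × (R$11,870.00 − R$9,400.00) = R$1,320.40 + 30.84% × R$2,470.00 = R$2,082.15

R$2,082.15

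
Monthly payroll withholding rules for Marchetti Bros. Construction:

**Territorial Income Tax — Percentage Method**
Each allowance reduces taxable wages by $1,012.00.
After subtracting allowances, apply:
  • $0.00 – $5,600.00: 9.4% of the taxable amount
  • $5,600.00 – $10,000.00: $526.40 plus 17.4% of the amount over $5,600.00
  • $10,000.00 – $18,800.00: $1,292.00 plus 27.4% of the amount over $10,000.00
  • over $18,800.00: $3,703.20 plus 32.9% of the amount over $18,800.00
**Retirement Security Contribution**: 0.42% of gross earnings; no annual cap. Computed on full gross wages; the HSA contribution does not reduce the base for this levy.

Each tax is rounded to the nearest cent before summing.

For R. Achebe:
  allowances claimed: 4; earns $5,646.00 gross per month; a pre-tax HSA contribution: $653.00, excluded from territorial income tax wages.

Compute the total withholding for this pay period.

Territorial Income Tax: taxable = $5,646.00 − $653.00 − 4×$1,012.00 = $945.00
  9.4% × $945.00 = $88.83
Retirement Security Contribution: 0.42% × $5,646.00 = $23.71
Total: $88.83 + $23.71 = $112.54

$112.54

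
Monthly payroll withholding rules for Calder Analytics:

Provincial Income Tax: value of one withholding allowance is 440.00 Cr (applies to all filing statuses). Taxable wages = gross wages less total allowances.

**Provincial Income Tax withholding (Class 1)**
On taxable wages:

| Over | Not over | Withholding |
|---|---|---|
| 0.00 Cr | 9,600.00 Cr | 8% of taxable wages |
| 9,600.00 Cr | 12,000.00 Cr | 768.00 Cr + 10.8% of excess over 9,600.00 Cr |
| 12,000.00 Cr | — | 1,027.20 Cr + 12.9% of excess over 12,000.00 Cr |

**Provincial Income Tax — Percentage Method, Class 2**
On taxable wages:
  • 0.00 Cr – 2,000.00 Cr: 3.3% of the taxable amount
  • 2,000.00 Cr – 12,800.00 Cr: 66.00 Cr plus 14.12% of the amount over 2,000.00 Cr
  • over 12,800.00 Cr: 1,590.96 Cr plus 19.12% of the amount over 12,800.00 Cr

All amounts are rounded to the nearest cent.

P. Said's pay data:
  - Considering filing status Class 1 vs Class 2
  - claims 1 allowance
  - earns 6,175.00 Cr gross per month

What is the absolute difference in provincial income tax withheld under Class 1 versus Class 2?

Provincial Income Tax (Class 1): taxable = 6,175.00 Cr − 1×440.00 Cr = 5,735.00 Cr
  8% × 5,735.00 Cr = 458.80 Cr
Provincial Income Tax (Class 2): taxable = 6,175.00 Cr − 1×440.00 Cr = 5,735.00 Cr
  66.00 Cr + 14.12% × (5,735.00 Cr − 2,000.00 Cr) = 66.00 Cr + 14.12% × 3,735.00 Cr = 593.38 Cr
Difference: |458.80 Cr − 593.38 Cr| = 134.58 Cr (higher under Class 2)

134.58 Cr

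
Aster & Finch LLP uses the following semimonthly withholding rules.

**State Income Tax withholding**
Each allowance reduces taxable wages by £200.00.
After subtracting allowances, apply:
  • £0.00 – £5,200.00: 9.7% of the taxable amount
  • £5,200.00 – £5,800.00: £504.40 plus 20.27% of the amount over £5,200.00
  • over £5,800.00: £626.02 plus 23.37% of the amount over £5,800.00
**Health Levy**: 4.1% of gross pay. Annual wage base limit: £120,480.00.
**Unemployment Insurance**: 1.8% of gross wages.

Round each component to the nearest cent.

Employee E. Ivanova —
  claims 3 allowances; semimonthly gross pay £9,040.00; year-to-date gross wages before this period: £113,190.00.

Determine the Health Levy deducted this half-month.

£298.89

Health Levy: cap £120,480.00 − YTD £113,190.00 = £7,290.00 subject; 4.1% × £7,290.00 = £298.89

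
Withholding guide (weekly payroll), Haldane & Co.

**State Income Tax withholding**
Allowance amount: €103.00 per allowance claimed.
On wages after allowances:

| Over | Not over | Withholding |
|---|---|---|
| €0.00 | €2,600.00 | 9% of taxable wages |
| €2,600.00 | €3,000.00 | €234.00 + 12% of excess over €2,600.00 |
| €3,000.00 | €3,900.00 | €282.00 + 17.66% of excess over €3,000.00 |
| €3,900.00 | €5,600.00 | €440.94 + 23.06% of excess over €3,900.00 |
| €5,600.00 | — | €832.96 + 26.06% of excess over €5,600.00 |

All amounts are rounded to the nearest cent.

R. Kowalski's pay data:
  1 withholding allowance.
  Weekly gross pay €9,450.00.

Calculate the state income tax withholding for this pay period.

State Income Tax: taxable = €9,450.00 − 1×€103.00 = €9,347.00
  €832.96 + 26.06% × (€9,347.00 − €5,600.00) = €832.96 + 26.06% × €3,747.00 = €1,809.43

€1,809.43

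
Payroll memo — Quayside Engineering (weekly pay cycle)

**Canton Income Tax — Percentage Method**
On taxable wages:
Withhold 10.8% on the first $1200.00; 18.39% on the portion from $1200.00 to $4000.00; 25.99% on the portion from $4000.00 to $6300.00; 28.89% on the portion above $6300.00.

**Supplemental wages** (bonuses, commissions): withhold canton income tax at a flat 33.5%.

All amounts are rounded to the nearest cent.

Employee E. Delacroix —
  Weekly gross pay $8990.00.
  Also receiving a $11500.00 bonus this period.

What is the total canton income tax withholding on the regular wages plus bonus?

$5871.93

Canton Income Tax: taxable = $8990.00
  $1242.29 + 28.89% × ($8990.00 − $6300.00) = $1242.29 + 28.89% × $2690.00 = $2019.43
Supplemental (33.5% flat on bonus): 33.5% × $11500.00 = $3852.50
Total canton income tax: $2019.43 + $3852.50 = $5871.93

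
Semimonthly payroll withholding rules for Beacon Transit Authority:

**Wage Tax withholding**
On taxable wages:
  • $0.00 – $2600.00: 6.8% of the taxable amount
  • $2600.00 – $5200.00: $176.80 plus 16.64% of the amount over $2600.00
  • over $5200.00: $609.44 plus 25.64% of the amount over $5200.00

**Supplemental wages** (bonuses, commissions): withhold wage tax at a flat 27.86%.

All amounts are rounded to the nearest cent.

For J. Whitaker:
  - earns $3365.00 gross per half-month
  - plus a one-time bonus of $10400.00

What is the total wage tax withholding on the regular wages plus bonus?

Wage Tax: taxable = $3365.00
  $176.80 + 16.64% × ($3365.00 − $2600.00) = $176.80 + 16.64% × $765.00 = $304.10
Supplemental (27.86% flat on bonus): 27.86% × $10400.00 = $2897.44
Total wage tax: $304.10 + $2897.44 = $3201.54

$3201.54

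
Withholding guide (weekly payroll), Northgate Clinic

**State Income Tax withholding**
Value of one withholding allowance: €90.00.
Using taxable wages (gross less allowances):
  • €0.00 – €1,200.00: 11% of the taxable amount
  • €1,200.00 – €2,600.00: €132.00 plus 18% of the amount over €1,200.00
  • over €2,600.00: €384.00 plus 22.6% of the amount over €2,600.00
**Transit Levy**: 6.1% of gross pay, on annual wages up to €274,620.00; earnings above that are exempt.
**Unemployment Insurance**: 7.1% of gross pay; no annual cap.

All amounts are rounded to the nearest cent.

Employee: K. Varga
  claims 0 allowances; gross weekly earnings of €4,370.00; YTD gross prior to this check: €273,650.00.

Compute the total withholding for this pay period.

State Income Tax: taxable = €4,370.00
  €384.00 + 22.6% × (€4,370.00 − €2,600.00) = €384.00 + 22.6% × €1,770.00 = €784.02
Transit Levy: cap €274,620.00 − YTD €273,650.00 = €970.00 subject; 6.1% × €970.00 = €59.17
Unemployment Insurance: 7.1% × €4,370.00 = €310.27
Total: €784.02 + €59.17 + €310.27 = €1,153.46

€1,153.46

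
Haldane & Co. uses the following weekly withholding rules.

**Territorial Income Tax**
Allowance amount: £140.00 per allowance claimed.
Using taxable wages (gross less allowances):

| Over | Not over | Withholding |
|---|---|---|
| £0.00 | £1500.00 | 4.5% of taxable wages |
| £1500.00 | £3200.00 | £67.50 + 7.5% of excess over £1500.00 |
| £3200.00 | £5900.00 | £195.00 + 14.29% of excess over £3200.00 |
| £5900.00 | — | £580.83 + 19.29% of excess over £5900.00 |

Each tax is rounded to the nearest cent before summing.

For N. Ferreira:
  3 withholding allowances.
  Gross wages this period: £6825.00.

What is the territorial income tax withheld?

£678.24

Territorial Income Tax: taxable = £6825.00 − 3×£140.00 = £6405.00
  £580.83 + 19.29% × (£6405.00 − £5900.00) = £580.83 + 19.29% × £505.00 = £678.24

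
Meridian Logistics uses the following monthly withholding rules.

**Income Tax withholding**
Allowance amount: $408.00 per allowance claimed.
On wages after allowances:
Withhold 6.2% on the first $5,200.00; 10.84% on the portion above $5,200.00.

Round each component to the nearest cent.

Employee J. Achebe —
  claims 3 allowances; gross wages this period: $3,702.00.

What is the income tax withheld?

$153.64

Income Tax: taxable = $3,702.00 − 3×$408.00 = $2,478.00
  6.2% × $2,478.00 = $153.64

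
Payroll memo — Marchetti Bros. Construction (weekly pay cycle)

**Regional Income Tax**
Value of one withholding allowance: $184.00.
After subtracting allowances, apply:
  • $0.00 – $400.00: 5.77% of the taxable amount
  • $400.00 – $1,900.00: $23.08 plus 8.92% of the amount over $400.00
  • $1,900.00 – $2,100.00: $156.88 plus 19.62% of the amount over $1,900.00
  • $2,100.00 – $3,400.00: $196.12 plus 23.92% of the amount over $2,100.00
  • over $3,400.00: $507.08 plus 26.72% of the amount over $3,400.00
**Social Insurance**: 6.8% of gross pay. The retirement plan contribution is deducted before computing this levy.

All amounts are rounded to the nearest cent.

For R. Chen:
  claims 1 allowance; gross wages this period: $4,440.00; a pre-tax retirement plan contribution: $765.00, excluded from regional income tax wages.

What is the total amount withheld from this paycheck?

$781.30

Regional Income Tax: taxable = $4,440.00 − $765.00 − 1×$184.00 = $3,491.00
  $507.08 + 26.72% × ($3,491.00 − $3,400.00) = $507.08 + 26.72% × $91.00 = $531.40
Social Insurance: 6.8% × $3,675.00 = $249.90
Total: $531.40 + $249.90 = $781.30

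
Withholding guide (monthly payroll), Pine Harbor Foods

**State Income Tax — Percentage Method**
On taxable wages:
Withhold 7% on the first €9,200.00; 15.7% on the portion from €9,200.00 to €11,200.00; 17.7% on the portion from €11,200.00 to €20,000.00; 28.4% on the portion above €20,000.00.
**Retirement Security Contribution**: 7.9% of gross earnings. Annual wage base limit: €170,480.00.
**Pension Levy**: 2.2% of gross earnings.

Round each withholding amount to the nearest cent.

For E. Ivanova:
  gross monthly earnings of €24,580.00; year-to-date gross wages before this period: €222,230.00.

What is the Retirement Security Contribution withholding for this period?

Retirement Security Contribution: YTD €222,230.00 ≥ cap €170,480.00 → €0.00

€0.00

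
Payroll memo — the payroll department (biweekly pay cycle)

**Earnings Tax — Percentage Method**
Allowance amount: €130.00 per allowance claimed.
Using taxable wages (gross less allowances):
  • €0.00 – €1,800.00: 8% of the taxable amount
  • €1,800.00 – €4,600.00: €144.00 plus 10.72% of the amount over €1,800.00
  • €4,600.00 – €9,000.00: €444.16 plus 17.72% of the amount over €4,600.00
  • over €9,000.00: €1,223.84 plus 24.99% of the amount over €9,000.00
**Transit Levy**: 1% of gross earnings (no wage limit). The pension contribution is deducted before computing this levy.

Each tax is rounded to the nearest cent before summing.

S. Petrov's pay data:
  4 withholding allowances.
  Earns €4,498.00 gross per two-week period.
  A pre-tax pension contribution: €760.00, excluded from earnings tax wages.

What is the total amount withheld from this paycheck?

€333.39

Earnings Tax: taxable = €4,498.00 − €760.00 − 4×€130.00 = €3,218.00
  €144.00 + 10.72% × (€3,218.00 − €1,800.00) = €144.00 + 10.72% × €1,418.00 = €296.01
Transit Levy: 1% × €3,738.00 = €37.38
Total: €296.01 + €37.38 = €333.39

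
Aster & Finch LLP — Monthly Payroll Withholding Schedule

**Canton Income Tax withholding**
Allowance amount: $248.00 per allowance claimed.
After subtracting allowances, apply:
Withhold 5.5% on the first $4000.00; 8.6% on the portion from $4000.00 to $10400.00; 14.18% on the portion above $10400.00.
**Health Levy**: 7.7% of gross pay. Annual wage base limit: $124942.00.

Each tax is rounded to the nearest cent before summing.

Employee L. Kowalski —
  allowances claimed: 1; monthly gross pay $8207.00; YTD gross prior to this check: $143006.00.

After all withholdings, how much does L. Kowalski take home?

$7646.53

Canton Income Tax: taxable = $8207.00 − 1×$248.00 = $7959.00
  $220.00 + 8.6% × ($7959.00 − $4000.00) = $220.00 + 8.6% × $3959.00 = $560.47
Health Levy: YTD $143006.00 ≥ cap $124942.00 → $0.00
Total withheld: $560.47 + $0.00 = $560.47
Net pay: $8207.00 − $560.47 = $7646.53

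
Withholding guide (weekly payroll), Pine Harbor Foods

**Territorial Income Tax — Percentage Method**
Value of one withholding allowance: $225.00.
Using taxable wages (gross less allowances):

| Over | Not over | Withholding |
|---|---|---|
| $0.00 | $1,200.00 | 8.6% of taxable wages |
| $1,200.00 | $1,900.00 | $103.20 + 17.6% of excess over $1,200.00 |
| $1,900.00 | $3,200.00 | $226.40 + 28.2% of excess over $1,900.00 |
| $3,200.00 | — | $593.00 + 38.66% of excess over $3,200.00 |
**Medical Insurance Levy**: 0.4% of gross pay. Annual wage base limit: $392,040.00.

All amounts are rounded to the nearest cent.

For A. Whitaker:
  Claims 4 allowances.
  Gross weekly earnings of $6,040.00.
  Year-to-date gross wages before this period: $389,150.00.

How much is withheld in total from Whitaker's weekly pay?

$1,354.56

Territorial Income Tax: taxable = $6,040.00 − 4×$225.00 = $5,140.00
  $593.00 + 38.66% × ($5,140.00 − $3,200.00) = $593.00 + 38.66% × $1,940.00 = $1,343.00
Medical Insurance Levy: cap $392,040.00 − YTD $389,150.00 = $2,890.00 subject; 0.4% × $2,890.00 = $11.56
Total: $1,343.00 + $11.56 = $1,354.56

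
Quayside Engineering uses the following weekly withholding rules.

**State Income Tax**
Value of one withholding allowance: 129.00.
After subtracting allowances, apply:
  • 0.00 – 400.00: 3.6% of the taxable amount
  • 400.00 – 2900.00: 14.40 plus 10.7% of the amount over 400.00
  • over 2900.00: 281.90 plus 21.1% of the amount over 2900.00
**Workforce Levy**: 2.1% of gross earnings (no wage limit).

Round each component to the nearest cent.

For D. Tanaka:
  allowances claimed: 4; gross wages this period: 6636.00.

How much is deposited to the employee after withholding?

5535.32

State Income Tax: taxable = 6636.00 − 4×129.00 = 6120.00
  281.90 + 21.1% × (6120.00 − 2900.00) = 281.90 + 21.1% × 3220.00 = 961.32
Workforce Levy: 2.1% × 6636.00 = 139.36
Total withheld: 961.32 + 139.36 = 1100.68
Net pay: 6636.00 − 1100.68 = 5535.32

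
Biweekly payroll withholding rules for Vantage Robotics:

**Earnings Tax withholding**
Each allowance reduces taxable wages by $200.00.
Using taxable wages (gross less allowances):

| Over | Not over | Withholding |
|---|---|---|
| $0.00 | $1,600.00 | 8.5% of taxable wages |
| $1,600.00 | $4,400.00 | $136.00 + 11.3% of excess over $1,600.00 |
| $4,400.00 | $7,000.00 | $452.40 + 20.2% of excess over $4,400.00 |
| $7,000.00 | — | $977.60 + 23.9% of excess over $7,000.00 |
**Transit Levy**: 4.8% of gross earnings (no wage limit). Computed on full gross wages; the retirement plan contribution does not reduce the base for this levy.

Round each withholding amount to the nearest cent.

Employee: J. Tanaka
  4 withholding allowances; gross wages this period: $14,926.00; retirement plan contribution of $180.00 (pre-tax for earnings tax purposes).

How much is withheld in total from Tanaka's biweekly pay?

$3,354.14

Earnings Tax: taxable = $14,926.00 − $180.00 − 4×$200.00 = $13,946.00
  $977.60 + 23.9% × ($13,946.00 − $7,000.00) = $977.60 + 23.9% × $6,946.00 = $2,637.69
Transit Levy: 4.8% × $14,926.00 = $716.45
Total: $2,637.69 + $716.45 = $3,354.14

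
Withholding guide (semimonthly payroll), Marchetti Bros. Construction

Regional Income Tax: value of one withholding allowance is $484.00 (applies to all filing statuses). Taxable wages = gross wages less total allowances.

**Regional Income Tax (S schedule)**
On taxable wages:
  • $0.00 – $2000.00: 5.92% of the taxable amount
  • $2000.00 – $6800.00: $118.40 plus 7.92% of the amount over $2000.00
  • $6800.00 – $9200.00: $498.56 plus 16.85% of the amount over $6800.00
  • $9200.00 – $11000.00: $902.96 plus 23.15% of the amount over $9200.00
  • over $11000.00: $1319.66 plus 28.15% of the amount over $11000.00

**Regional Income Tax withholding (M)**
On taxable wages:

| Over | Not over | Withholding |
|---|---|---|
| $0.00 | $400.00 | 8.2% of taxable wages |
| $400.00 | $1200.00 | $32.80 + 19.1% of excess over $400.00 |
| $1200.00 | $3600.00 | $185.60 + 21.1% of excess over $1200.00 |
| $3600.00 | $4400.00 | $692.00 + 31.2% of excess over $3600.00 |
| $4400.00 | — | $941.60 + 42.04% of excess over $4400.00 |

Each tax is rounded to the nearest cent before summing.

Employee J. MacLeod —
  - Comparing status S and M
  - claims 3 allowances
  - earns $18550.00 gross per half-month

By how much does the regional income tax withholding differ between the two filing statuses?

Regional Income Tax (S): taxable = $18550.00 − 3×$484.00 = $17098.00
  $1319.66 + 28.15% × ($17098.00 − $11000.00) = $1319.66 + 28.15% × $6098.00 = $3036.25
Regional Income Tax (M): taxable = $18550.00 − 3×$484.00 = $17098.00
  $941.60 + 42.04% × ($17098.00 − $4400.00) = $941.60 + 42.04% × $12698.00 = $6279.84
Difference: |$3036.25 − $6279.84| = $3243.59 (higher under M)

$3243.59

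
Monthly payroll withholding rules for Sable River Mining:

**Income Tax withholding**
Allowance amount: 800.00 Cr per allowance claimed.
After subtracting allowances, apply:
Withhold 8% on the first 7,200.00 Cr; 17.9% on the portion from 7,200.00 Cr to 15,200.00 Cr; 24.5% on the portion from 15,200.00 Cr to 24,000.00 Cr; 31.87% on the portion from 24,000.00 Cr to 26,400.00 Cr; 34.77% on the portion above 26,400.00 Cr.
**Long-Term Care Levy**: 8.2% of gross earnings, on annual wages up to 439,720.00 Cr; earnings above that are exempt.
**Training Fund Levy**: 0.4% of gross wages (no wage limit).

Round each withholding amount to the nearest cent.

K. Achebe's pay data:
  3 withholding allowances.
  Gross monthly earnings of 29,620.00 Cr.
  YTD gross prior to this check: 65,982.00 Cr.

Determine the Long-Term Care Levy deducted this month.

2,428.84 Cr

Long-Term Care Levy: 8.2% × 29,620.00 Cr = 2,428.84 Cr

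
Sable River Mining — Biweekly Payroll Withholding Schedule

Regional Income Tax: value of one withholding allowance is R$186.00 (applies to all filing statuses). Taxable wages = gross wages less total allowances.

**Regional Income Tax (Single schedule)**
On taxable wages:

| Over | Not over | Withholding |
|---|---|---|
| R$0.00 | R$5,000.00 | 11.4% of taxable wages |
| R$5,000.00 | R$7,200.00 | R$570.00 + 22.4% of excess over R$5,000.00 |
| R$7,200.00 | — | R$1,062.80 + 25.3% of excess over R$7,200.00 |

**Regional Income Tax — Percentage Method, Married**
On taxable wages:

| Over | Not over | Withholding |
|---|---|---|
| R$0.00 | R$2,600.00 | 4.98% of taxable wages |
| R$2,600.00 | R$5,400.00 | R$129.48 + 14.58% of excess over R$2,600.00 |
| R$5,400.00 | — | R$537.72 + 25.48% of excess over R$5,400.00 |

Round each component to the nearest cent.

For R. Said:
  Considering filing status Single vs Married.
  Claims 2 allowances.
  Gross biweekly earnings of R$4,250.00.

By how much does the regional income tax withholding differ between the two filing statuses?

R$126.28

Regional Income Tax (Single): taxable = R$4,250.00 − 2×R$186.00 = R$3,878.00
  11.4% × R$3,878.00 = R$442.09
Regional Income Tax (Married): taxable = R$4,250.00 − 2×R$186.00 = R$3,878.00
  R$129.48 + 14.58% × (R$3,878.00 − R$2,600.00) = R$129.48 + 14.58% × R$1,278.00 = R$315.81
Difference: |R$442.09 − R$315.81| = R$126.28 (higher under Single)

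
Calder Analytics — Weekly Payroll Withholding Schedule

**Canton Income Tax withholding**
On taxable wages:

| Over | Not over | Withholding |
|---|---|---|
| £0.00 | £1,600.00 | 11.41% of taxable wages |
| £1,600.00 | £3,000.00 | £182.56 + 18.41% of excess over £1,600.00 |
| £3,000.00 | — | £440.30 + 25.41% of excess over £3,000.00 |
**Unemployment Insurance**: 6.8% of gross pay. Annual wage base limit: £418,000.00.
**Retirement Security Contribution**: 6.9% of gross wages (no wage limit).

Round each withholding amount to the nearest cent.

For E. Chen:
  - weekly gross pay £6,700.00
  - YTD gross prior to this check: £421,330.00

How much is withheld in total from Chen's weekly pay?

£1,842.77

Canton Income Tax: taxable = £6,700.00
  £440.30 + 25.41% × (£6,700.00 − £3,000.00) = £440.30 + 25.41% × £3,700.00 = £1,380.47
Unemployment Insurance: YTD £421,330.00 ≥ cap £418,000.00 → £0.00
Retirement Security Contribution: 6.9% × £6,700.00 = £462.30
Total: £1,380.47 + £0.00 + £462.30 = £1,842.77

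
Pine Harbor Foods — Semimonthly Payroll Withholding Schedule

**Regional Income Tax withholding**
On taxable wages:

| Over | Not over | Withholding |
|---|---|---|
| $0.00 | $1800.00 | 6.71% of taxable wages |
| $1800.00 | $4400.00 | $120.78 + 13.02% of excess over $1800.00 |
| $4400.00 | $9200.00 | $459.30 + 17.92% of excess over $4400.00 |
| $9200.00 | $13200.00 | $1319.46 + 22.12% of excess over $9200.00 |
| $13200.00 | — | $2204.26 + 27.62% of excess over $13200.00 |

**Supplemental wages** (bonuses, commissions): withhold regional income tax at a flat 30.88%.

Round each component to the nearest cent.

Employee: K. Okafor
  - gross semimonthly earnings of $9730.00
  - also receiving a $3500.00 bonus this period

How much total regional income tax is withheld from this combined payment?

Regional Income Tax: taxable = $9730.00
  $1319.46 + 22.12% × ($9730.00 − $9200.00) = $1319.46 + 22.12% × $530.00 = $1436.70
Supplemental (30.88% flat on bonus): 30.88% × $3500.00 = $1080.80
Total regional income tax: $1436.70 + $1080.80 = $2517.50

$2517.50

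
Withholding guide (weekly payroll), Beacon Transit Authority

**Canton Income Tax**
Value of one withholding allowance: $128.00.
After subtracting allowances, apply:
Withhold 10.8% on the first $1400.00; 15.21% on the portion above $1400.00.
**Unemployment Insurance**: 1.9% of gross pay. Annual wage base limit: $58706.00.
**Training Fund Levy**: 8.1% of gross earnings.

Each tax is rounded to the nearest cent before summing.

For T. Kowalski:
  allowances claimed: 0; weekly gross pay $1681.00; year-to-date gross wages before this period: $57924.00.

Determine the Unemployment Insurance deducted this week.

Unemployment Insurance: cap $58706.00 − YTD $57924.00 = $782.00 subject; 1.9% × $782.00 = $14.86

$14.86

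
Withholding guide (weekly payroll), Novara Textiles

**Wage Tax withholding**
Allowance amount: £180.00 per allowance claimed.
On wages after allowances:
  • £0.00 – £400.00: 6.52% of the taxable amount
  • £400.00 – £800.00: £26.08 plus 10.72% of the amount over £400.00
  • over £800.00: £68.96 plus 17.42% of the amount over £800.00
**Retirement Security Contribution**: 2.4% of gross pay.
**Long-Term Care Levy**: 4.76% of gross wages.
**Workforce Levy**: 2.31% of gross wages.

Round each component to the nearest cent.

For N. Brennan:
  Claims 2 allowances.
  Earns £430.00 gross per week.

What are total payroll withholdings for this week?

Wage Tax: taxable = £430.00 − 2×£180.00 = £70.00
  6.52% × £70.00 = £4.56
Retirement Security Contribution: 2.4% × £430.00 = £10.32
Long-Term Care Levy: 4.76% × £430.00 = £20.47
Workforce Levy: 2.31% × £430.00 = £9.93
Total: £4.56 + £10.32 + £20.47 + £9.93 = £45.28

£45.28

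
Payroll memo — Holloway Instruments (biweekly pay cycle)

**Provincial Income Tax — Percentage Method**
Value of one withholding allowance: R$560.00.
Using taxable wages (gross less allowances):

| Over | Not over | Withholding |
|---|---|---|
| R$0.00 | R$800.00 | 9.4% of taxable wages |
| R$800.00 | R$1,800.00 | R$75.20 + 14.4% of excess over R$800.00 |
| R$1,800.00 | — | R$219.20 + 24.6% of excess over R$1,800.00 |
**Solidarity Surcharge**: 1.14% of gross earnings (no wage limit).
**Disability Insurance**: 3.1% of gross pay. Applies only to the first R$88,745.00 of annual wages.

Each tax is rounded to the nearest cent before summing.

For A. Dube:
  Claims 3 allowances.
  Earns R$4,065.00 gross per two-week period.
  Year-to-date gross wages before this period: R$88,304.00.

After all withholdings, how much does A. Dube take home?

Provincial Income Tax: taxable = R$4,065.00 − 3×R$560.00 = R$2,385.00
  R$219.20 + 24.6% × (R$2,385.00 − R$1,800.00) = R$219.20 + 24.6% × R$585.00 = R$363.11
Solidarity Surcharge: 1.14% × R$4,065.00 = R$46.34
Disability Insurance: cap R$88,745.00 − YTD R$88,304.00 = R$441.00 subject; 3.1% × R$441.00 = R$13.67
Total withheld: R$363.11 + R$46.34 + R$13.67 = R$423.12
Net pay: R$4,065.00 − R$423.12 = R$3,641.88

R$3,641.88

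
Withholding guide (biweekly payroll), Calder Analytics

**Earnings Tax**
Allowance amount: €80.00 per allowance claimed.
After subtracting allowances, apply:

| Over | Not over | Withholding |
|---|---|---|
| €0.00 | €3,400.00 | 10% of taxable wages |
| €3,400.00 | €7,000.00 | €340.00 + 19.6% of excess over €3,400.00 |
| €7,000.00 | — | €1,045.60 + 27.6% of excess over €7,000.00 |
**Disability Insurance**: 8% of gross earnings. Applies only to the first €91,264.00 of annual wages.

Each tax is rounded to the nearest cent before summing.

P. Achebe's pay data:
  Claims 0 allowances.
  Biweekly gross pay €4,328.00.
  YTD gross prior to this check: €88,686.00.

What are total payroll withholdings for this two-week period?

€728.13

Earnings Tax: taxable = €4,328.00
  €340.00 + 19.6% × (€4,328.00 − €3,400.00) = €340.00 + 19.6% × €928.00 = €521.89
Disability Insurance: cap €91,264.00 − YTD €88,686.00 = €2,578.00 subject; 8% × €2,578.00 = €206.24
Total: €521.89 + €206.24 = €728.13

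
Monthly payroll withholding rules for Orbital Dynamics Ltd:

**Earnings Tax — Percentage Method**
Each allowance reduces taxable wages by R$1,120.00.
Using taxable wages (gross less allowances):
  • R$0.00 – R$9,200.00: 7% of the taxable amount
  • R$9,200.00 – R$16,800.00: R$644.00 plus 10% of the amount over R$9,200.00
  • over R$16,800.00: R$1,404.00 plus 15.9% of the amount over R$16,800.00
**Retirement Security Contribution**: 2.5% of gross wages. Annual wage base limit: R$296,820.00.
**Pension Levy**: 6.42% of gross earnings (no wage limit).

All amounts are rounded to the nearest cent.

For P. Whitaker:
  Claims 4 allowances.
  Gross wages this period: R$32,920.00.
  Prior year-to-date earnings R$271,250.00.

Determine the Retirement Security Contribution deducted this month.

Retirement Security Contribution: cap R$296,820.00 − YTD R$271,250.00 = R$25,570.00 subject; 2.5% × R$25,570.00 = R$639.25

R$639.25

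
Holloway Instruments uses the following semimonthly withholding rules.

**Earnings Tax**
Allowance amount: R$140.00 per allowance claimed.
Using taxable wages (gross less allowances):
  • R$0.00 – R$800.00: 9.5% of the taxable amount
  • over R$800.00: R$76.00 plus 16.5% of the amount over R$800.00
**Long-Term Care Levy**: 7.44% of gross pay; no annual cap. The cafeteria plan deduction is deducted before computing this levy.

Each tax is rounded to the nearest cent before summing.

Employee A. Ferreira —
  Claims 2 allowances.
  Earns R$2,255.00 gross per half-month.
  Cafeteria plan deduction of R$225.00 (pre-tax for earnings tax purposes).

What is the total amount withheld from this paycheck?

R$383.78

Earnings Tax: taxable = R$2,255.00 − R$225.00 − 2×R$140.00 = R$1,750.00
  R$76.00 + 16.5% × (R$1,750.00 − R$800.00) = R$76.00 + 16.5% × R$950.00 = R$232.75
Long-Term Care Levy: 7.44% × R$2,030.00 = R$151.03
Total: R$232.75 + R$151.03 = R$383.78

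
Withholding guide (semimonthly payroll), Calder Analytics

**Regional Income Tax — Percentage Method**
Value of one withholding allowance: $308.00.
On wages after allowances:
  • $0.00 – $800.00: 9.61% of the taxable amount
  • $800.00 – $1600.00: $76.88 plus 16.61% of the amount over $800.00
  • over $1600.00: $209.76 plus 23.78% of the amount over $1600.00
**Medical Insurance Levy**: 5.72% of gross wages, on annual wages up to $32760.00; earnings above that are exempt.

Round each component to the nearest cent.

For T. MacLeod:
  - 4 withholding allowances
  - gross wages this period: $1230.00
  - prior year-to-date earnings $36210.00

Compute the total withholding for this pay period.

$0.00

Regional Income Tax: taxable = $1230.00 − 4×$308.00 = $-2.00
  Taxable ≤ 0 → $0.00
Medical Insurance Levy: YTD $36210.00 ≥ cap $32760.00 → $0.00
Total: $0.00 + $0.00 = $0.00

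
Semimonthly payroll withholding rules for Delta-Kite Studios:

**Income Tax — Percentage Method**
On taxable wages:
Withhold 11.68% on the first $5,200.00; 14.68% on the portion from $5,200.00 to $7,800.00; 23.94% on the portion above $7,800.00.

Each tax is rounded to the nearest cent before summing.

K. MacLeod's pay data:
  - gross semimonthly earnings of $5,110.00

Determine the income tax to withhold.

Income Tax: taxable = $5,110.00
  11.68% × $5,110.00 = $596.85

$596.85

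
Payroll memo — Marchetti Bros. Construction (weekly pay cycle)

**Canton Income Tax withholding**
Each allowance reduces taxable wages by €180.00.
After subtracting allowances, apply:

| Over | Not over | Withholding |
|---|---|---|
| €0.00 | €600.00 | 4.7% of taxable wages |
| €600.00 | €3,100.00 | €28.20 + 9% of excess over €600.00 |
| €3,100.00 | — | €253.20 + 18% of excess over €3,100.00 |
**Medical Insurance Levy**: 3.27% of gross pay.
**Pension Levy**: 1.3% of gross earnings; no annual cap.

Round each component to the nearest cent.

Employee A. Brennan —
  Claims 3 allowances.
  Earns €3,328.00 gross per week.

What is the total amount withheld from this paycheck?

Canton Income Tax: taxable = €3,328.00 − 3×€180.00 = €2,788.00
  €28.20 + 9% × (€2,788.00 − €600.00) = €28.20 + 9% × €2,188.00 = €225.12
Medical Insurance Levy: 3.27% × €3,328.00 = €108.83
Pension Levy: 1.3% × €3,328.00 = €43.26
Total: €225.12 + €108.83 + €43.26 = €377.21

€377.21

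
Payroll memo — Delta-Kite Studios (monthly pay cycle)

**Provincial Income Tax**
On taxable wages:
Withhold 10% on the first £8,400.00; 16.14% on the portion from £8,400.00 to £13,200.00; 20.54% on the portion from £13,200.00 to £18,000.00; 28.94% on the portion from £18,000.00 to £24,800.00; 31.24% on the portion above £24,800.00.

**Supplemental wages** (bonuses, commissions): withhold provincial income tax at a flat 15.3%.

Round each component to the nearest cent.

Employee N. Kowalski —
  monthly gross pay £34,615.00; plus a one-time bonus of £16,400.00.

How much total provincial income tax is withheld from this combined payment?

£10,143.97

Provincial Income Tax: taxable = £34,615.00
  £4,568.56 + 31.24% × (£34,615.00 − £24,800.00) = £4,568.56 + 31.24% × £9,815.00 = £7,634.77
Supplemental (15.3% flat on bonus): 15.3% × £16,400.00 = £2,509.20
Total provincial income tax: £7,634.77 + £2,509.20 = £10,143.97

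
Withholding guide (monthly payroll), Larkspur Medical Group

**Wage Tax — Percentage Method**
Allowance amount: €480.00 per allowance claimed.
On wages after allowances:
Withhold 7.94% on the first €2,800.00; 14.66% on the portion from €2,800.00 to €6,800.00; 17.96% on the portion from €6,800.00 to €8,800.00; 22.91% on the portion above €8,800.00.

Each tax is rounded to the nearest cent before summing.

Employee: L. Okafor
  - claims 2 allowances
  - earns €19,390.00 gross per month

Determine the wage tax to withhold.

€3,374.15

Wage Tax: taxable = €19,390.00 − 2×€480.00 = €18,430.00
  €1,167.92 + 22.91% × (€18,430.00 − €8,800.00) = €1,167.92 + 22.91% × €9,630.00 = €3,374.15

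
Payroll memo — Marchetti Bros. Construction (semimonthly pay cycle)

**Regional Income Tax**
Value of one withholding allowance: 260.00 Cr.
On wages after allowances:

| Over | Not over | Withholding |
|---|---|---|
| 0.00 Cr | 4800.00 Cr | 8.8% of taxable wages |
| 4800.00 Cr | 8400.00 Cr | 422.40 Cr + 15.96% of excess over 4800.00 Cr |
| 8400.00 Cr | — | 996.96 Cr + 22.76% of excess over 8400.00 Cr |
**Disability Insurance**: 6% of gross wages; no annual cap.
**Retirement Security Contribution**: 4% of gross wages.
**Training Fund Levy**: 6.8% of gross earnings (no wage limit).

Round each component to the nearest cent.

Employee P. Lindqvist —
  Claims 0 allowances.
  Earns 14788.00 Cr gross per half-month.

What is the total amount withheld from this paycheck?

4935.25 Cr

Regional Income Tax: taxable = 14788.00 Cr
  996.96 Cr + 22.76% × (14788.00 Cr − 8400.00 Cr) = 996.96 Cr + 22.76% × 6388.00 Cr = 2450.87 Cr
Disability Insurance: 6% × 14788.00 Cr = 887.28 Cr
Retirement Security Contribution: 4% × 14788.00 Cr = 591.52 Cr
Training Fund Levy: 6.8% × 14788.00 Cr = 1005.58 Cr
Total: 2450.87 Cr + 887.28 Cr + 591.52 Cr + 1005.58 Cr = 4935.25 Cr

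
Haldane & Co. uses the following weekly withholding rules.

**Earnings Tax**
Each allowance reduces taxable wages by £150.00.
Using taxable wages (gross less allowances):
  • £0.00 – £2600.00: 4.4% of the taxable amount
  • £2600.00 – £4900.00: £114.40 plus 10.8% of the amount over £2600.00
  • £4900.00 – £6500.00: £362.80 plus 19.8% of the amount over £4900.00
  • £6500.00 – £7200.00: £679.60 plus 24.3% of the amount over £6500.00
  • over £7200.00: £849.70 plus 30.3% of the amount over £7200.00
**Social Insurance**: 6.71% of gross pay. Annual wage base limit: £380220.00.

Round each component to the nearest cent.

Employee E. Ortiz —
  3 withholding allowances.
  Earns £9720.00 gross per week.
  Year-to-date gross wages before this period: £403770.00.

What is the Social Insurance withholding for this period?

Social Insurance: YTD £403770.00 ≥ cap £380220.00 → £0.00

£0.00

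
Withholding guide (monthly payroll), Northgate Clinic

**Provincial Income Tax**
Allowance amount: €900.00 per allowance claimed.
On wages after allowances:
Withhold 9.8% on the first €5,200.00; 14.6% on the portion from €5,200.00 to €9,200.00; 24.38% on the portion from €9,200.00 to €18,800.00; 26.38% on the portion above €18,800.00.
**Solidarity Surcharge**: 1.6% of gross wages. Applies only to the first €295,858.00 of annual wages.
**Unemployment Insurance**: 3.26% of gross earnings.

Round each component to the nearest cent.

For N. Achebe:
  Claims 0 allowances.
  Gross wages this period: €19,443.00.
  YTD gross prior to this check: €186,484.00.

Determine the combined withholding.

€4,548.63

Provincial Income Tax: taxable = €19,443.00
  €3,434.08 + 26.38% × (€19,443.00 − €18,800.00) = €3,434.08 + 26.38% × €643.00 = €3,603.70
Solidarity Surcharge: 1.6% × €19,443.00 = €311.09
Unemployment Insurance: 3.26% × €19,443.00 = €633.84
Total: €3,603.70 + €311.09 + €633.84 = €4,548.63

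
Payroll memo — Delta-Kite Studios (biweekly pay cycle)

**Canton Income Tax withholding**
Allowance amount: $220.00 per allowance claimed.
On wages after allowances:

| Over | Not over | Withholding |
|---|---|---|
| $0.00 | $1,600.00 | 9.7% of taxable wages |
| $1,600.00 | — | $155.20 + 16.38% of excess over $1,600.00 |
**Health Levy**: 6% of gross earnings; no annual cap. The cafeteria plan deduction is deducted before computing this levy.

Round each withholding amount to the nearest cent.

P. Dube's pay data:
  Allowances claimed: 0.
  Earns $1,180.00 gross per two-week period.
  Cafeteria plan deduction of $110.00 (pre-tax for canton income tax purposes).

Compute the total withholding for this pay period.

$167.99

Canton Income Tax: taxable = $1,180.00 − $110.00 = $1,070.00
  9.7% × $1,070.00 = $103.79
Health Levy: 6% × $1,070.00 = $64.20
Total: $103.79 + $64.20 = $167.99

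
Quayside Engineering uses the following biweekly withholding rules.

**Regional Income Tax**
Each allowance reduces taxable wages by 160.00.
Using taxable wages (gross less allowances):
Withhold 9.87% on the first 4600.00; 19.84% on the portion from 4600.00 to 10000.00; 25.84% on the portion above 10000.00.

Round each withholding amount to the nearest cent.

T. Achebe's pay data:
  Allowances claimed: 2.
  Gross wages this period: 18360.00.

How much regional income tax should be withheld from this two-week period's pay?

3602.92

Regional Income Tax: taxable = 18360.00 − 2×160.00 = 18040.00
  1525.38 + 25.84% × (18040.00 − 10000.00) = 1525.38 + 25.84% × 8040.00 = 3602.92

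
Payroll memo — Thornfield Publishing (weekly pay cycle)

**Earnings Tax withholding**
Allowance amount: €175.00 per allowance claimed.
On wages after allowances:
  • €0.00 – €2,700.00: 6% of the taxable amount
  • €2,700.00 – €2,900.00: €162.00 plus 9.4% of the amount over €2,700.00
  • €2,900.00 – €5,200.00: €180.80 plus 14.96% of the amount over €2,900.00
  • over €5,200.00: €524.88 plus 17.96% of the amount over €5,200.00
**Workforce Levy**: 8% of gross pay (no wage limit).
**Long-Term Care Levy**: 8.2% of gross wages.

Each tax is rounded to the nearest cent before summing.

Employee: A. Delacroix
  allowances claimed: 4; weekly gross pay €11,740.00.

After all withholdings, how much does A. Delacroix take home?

€8,264.38

Earnings Tax: taxable = €11,740.00 − 4×€175.00 = €11,040.00
  €524.88 + 17.96% × (€11,040.00 − €5,200.00) = €524.88 + 17.96% × €5,840.00 = €1,573.74
Workforce Levy: 8% × €11,740.00 = €939.20
Long-Term Care Levy: 8.2% × €11,740.00 = €962.68
Total withheld: €1,573.74 + €939.20 + €962.68 = €3,475.62
Net pay: €11,740.00 − €3,475.62 = €8,264.38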